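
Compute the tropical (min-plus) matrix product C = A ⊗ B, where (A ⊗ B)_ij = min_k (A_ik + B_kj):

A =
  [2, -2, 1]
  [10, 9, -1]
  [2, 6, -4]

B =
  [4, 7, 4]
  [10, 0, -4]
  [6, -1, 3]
A ⊗ B =
  [6, -2, -6]
  [5, -2, 2]
  [2, -5, -1]

Apply the min-plus product entry-by-entry:
  C[0][0] = min over k of (A[0][0] + B[0][0] = 2 + 4 = 6, A[0][1] + B[1][0] = -2 + 10 = 8, A[0][2] + B[2][0] = 1 + 6 = 7) = 6 (attained at k = 0)
  C[0][1] = min over k of (A[0][0] + B[0][1] = 2 + 7 = 9, A[0][1] + B[1][1] = -2 + 0 = -2, A[0][2] + B[2][1] = 1 + -1 = 0) = -2 (attained at k = 1)
  C[0][2] = min over k of (A[0][0] + B[0][2] = 2 + 4 = 6, A[0][1] + B[1][2] = -2 + -4 = -6, A[0][2] + B[2][2] = 1 + 3 = 4) = -6 (attained at k = 1)
  C[1][0] = min over k of (A[1][0] + B[0][0] = 10 + 4 = 14, A[1][1] + B[1][0] = 9 + 10 = 19, A[1][2] + B[2][0] = -1 + 6 = 5) = 5 (attained at k = 2)
  C[1][1] = min over k of (A[1][0] + B[0][1] = 10 + 7 = 17, A[1][1] + B[1][1] = 9 + 0 = 9, A[1][2] + B[2][1] = -1 + -1 = -2) = -2 (attained at k = 2)
  C[1][2] = min over k of (A[1][0] + B[0][2] = 10 + 4 = 14, A[1][1] + B[1][2] = 9 + -4 = 5, A[1][2] + B[2][2] = -1 + 3 = 2) = 2 (attained at k = 2)
  C[2][0] = min over k of (A[2][0] + B[0][0] = 2 + 4 = 6, A[2][1] + B[1][0] = 6 + 10 = 16, A[2][2] + B[2][0] = -4 + 6 = 2) = 2 (attained at k = 2)
  C[2][1] = min over k of (A[2][0] + B[0][1] = 2 + 7 = 9, A[2][1] + B[1][1] = 6 + 0 = 6, A[2][2] + B[2][1] = -4 + -1 = -5) = -5 (attained at k = 2)
  C[2][2] = min over k of (A[2][0] + B[0][2] = 2 + 4 = 6, A[2][1] + B[1][2] = 6 + -4 = 2, A[2][2] + B[2][2] = -4 + 3 = -1) = -1 (attained at k = 2)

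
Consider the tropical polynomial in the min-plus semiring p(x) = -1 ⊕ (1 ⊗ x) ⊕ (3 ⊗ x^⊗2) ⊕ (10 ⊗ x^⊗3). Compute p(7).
p(7) = -1

A tropical monomial a ⊗ x^⊗i evaluates to a + i · x. Evaluating each term at x = 7:
  Term 0 contributes -1 + 0 · 7 = -1
  Term 1 contributes 1 + 1 · 7 = 8
  Term 2 contributes 3 + 2 · 7 = 17
  Term 3 contributes 10 + 3 · 7 = 31
p(7) = ⊕ of these = min[-1, 8, 17, 31] = -1.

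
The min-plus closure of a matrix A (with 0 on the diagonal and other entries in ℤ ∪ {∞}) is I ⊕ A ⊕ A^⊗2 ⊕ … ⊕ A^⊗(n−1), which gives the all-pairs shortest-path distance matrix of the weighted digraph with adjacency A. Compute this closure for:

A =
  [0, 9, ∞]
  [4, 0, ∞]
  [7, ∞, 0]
Closure =
  [0, 9, ∞]
  [4, 0, ∞]
  [7, 16, 0]

This is the Floyd-Warshall all-pairs shortest-path computation. For each intermediate vertex k = 0, 1, …, 2, update dist[i][j] ← min(dist[i][j], dist[i][k] + dist[k][j]). The final matrix gives, for each (i, j), the minimum total weight of any directed path from i to j (possibly empty when i = j).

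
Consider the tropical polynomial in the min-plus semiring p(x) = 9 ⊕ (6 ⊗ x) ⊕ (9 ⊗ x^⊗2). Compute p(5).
p(5) = 9

A tropical monomial a ⊗ x^⊗i evaluates to a + i · x. Evaluating each term at x = 5:
  Term 0 contributes 9 + 0 · 5 = 9
  Term 1 contributes 6 + 1 · 5 = 11
  Term 2 contributes 9 + 2 · 5 = 19
p(5) = ⊕ of these = min[9, 11, 19] = 9.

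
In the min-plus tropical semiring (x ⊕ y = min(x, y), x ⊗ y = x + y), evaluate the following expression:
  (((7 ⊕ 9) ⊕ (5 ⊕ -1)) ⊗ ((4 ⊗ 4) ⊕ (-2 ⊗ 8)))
(((7 ⊕ 9) ⊕ (5 ⊕ -1)) ⊗ ((4 ⊗ 4) ⊕ (-2 ⊗ 8))) = 5

Expand innermost to outermost. Recall ⊕ takes the minimum of its arguments and ⊗ takes their sum. Working out the expression (((7 ⊕ 9) ⊕ (5 ⊕ -1)) ⊗ ((4 ⊗ 4) ⊕ (-2 ⊗ 8))) gives 5.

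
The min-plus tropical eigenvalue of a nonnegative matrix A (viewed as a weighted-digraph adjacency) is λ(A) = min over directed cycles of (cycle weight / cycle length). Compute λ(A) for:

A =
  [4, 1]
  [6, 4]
λ(A) = 7/2

Enumerate directed cycles and compute their means (weight / length). Sample:
  cycle 0 → 0: weight = 4, length = 1, mean = 4/1 ≈ 4.000
  cycle 1 → 1: weight = 4, length = 1, mean = 4/1 ≈ 4.000
  cycle 0 → 1 → 0: weight = 7, length = 2, mean = 7/2 ≈ 3.500
  cycle 1 → 0 → 1: weight = 7, length = 2, mean = 7/2 ≈ 3.500
Minimum mean = 3.500, attained e.g. along the cycle 0 → 1 → 0 with weight 7 and length 2. So λ(A) = 7/2 = 7/2.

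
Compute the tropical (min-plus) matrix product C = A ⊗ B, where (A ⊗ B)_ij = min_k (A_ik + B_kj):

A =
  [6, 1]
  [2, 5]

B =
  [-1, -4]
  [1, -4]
A ⊗ B =
  [2, -3]
  [1, -2]

Apply the min-plus product entry-by-entry:
  C[0][0] = min over k of (A[0][0] + B[0][0] = 6 + -1 = 5, A[0][1] + B[1][0] = 1 + 1 = 2) = 2 (attained at k = 1)
  C[0][1] = min over k of (A[0][0] + B[0][1] = 6 + -4 = 2, A[0][1] + B[1][1] = 1 + -4 = -3) = -3 (attained at k = 1)
  C[1][0] = min over k of (A[1][0] + B[0][0] = 2 + -1 = 1, A[1][1] + B[1][0] = 5 + 1 = 6) = 1 (attained at k = 0)
  C[1][1] = min over k of (A[1][0] + B[0][1] = 2 + -4 = -2, A[1][1] + B[1][1] = 5 + -4 = 1) = -2 (attained at k = 0)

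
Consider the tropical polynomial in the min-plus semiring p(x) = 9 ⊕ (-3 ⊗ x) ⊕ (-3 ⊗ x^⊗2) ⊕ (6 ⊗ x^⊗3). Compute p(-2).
p(-2) = -7

A tropical monomial a ⊗ x^⊗i evaluates to a + i · x. Evaluating each term at x = -2:
  Term 0 contributes 9 + 0 · -2 = 9
  Term 1 contributes -3 + 1 · -2 = -5
  Term 2 contributes -3 + 2 · -2 = -7
  Term 3 contributes 6 + 3 · -2 = 0
p(-2) = ⊕ of these = min[9, -5, -7, 0] = -7.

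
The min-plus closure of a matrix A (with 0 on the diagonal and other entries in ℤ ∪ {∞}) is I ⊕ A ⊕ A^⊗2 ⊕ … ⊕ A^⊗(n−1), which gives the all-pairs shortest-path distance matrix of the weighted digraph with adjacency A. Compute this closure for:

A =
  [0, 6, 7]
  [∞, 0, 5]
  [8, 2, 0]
Closure =
  [0, 6, 7]
  [13, 0, 5]
  [8, 2, 0]

This is the Floyd-Warshall all-pairs shortest-path computation. For each intermediate vertex k = 0, 1, …, 2, update dist[i][j] ← min(dist[i][j], dist[i][k] + dist[k][j]). The final matrix gives, for each (i, j), the minimum total weight of any directed path from i to j (possibly empty when i = j).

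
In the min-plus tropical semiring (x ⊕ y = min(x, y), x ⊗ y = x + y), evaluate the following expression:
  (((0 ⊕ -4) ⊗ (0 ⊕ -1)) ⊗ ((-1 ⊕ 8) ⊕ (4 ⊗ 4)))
(((0 ⊕ -4) ⊗ (0 ⊕ -1)) ⊗ ((-1 ⊕ 8) ⊕ (4 ⊗ 4))) = -6

Expand innermost to outermost. Recall ⊕ takes the minimum of its arguments and ⊗ takes their sum. Working out the expression (((0 ⊕ -4) ⊗ (0 ⊕ -1)) ⊗ ((-1 ⊕ 8) ⊕ (4 ⊗ 4))) gives -6.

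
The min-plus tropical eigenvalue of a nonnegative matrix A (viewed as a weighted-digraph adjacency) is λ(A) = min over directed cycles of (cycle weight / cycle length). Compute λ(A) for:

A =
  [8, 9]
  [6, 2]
λ(A) = 2

Enumerate directed cycles and compute their means (weight / length). Sample:
  cycle 0 → 0: weight = 8, length = 1, mean = 8/1 ≈ 8.000
  cycle 1 → 1: weight = 2, length = 1, mean = 2/1 ≈ 2.000
  cycle 0 → 1 → 0: weight = 15, length = 2, mean = 15/2 ≈ 7.500
  cycle 1 → 0 → 1: weight = 15, length = 2, mean = 15/2 ≈ 7.500
Minimum mean = 2.000, attained e.g. along the cycle 1 → 1 with weight 2 and length 1. So λ(A) = 2/1 = 2.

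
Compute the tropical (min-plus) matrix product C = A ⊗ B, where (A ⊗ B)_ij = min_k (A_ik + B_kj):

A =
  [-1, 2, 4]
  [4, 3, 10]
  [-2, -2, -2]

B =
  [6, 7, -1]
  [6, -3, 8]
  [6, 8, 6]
A ⊗ B =
  [5, -1, -2]
  [9, 0, 3]
  [4, -5, -3]

Apply the min-plus product entry-by-entry:
  C[0][0] = min over k of (A[0][0] + B[0][0] = -1 + 6 = 5, A[0][1] + B[1][0] = 2 + 6 = 8, A[0][2] + B[2][0] = 4 + 6 = 10) = 5 (attained at k = 0)
  C[0][1] = min over k of (A[0][0] + B[0][1] = -1 + 7 = 6, A[0][1] + B[1][1] = 2 + -3 = -1, A[0][2] + B[2][1] = 4 + 8 = 12) = -1 (attained at k = 1)
  C[0][2] = min over k of (A[0][0] + B[0][2] = -1 + -1 = -2, A[0][1] + B[1][2] = 2 + 8 = 10, A[0][2] + B[2][2] = 4 + 6 = 10) = -2 (attained at k = 0)
  C[1][0] = min over k of (A[1][0] + B[0][0] = 4 + 6 = 10, A[1][1] + B[1][0] = 3 + 6 = 9, A[1][2] + B[2][0] = 10 + 6 = 16) = 9 (attained at k = 1)
  C[1][1] = min over k of (A[1][0] + B[0][1] = 4 + 7 = 11, A[1][1] + B[1][1] = 3 + -3 = 0, A[1][2] + B[2][1] = 10 + 8 = 18) = 0 (attained at k = 1)
  C[1][2] = min over k of (A[1][0] + B[0][2] = 4 + -1 = 3, A[1][1] + B[1][2] = 3 + 8 = 11, A[1][2] + B[2][2] = 10 + 6 = 16) = 3 (attained at k = 0)
  C[2][0] = min over k of (A[2][0] + B[0][0] = -2 + 6 = 4, A[2][1] + B[1][0] = -2 + 6 = 4, A[2][2] + B[2][0] = -2 + 6 = 4) = 4 (attained at k = 0)
  C[2][1] = min over k of (A[2][0] + B[0][1] = -2 + 7 = 5, A[2][1] + B[1][1] = -2 + -3 = -5, A[2][2] + B[2][1] = -2 + 8 = 6) = -5 (attained at k = 1)
  C[2][2] = min over k of (A[2][0] + B[0][2] = -2 + -1 = -3, A[2][1] + B[1][2] = -2 + 8 = 6, A[2][2] + B[2][2] = -2 + 6 = 4) = -3 (attained at k = 0)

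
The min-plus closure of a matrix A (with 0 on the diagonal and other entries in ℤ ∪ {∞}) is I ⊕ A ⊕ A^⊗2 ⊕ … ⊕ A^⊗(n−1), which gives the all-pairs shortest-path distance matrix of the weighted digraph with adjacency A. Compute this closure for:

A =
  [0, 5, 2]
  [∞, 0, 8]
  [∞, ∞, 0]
Closure =
  [0, 5, 2]
  [∞, 0, 8]
  [∞, ∞, 0]

This is the Floyd-Warshall all-pairs shortest-path computation. For each intermediate vertex k = 0, 1, …, 2, update dist[i][j] ← min(dist[i][j], dist[i][k] + dist[k][j]). The final matrix gives, for each (i, j), the minimum total weight of any directed path from i to j (possibly empty when i = j).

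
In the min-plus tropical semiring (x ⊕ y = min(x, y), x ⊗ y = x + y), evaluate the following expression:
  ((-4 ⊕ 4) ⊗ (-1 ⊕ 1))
((-4 ⊕ 4) ⊗ (-1 ⊕ 1)) = -5

Expand innermost to outermost. Recall ⊕ takes the minimum of its arguments and ⊗ takes their sum. Working out the expression ((-4 ⊕ 4) ⊗ (-1 ⊕ 1)) gives -5.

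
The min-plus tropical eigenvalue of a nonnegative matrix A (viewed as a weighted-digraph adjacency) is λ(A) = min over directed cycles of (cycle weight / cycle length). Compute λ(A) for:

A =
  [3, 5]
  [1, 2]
λ(A) = 2

Enumerate directed cycles and compute their means (weight / length). Sample:
  cycle 0 → 0: weight = 3, length = 1, mean = 3/1 ≈ 3.000
  cycle 1 → 1: weight = 2, length = 1, mean = 2/1 ≈ 2.000
  cycle 0 → 1 → 0: weight = 6, length = 2, mean = 6/2 ≈ 3.000
  cycle 1 → 0 → 1: weight = 6, length = 2, mean = 6/2 ≈ 3.000
Minimum mean = 2.000, attained e.g. along the cycle 1 → 1 with weight 2 and length 1. So λ(A) = 2/1 = 2.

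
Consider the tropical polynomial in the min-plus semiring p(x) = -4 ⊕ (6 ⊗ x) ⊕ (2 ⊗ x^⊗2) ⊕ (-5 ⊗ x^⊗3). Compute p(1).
p(1) = -4

A tropical monomial a ⊗ x^⊗i evaluates to a + i · x. Evaluating each term at x = 1:
  Term 0 contributes -4 + 0 · 1 = -4
  Term 1 contributes 6 + 1 · 1 = 7
  Term 2 contributes 2 + 2 · 1 = 4
  Term 3 contributes -5 + 3 · 1 = -2
p(1) = ⊕ of these = min[-4, 7, 4, -2] = -4.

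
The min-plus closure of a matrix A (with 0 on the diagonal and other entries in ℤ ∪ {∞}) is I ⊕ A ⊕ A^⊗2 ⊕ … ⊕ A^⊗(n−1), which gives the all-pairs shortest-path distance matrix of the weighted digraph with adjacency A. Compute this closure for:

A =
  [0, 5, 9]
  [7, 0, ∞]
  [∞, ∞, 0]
Closure =
  [0, 5, 9]
  [7, 0, 16]
  [∞, ∞, 0]

This is the Floyd-Warshall all-pairs shortest-path computation. For each intermediate vertex k = 0, 1, …, 2, update dist[i][j] ← min(dist[i][j], dist[i][k] + dist[k][j]). The final matrix gives, for each (i, j), the minimum total weight of any directed path from i to j (possibly empty when i = j).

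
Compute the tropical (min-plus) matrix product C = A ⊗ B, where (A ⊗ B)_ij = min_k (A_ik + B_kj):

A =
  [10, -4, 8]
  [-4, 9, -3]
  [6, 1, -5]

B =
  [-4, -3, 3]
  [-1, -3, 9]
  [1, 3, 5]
A ⊗ B =
  [-5, -7, 5]
  [-8, -7, -1]
  [-4, -2, 0]

Apply the min-plus product entry-by-entry:
  C[0][0] = min over k of (A[0][0] + B[0][0] = 10 + -4 = 6, A[0][1] + B[1][0] = -4 + -1 = -5, A[0][2] + B[2][0] = 8 + 1 = 9) = -5 (attained at k = 1)
  C[0][1] = min over k of (A[0][0] + B[0][1] = 10 + -3 = 7, A[0][1] + B[1][1] = -4 + -3 = -7, A[0][2] + B[2][1] = 8 + 3 = 11) = -7 (attained at k = 1)
  C[0][2] = min over k of (A[0][0] + B[0][2] = 10 + 3 = 13, A[0][1] + B[1][2] = -4 + 9 = 5, A[0][2] + B[2][2] = 8 + 5 = 13) = 5 (attained at k = 1)
  C[1][0] = min over k of (A[1][0] + B[0][0] = -4 + -4 = -8, A[1][1] + B[1][0] = 9 + -1 = 8, A[1][2] + B[2][0] = -3 + 1 = -2) = -8 (attained at k = 0)
  C[1][1] = min over k of (A[1][0] + B[0][1] = -4 + -3 = -7, A[1][1] + B[1][1] = 9 + -3 = 6, A[1][2] + B[2][1] = -3 + 3 = 0) = -7 (attained at k = 0)
  C[1][2] = min over k of (A[1][0] + B[0][2] = -4 + 3 = -1, A[1][1] + B[1][2] = 9 + 9 = 18, A[1][2] + B[2][2] = -3 + 5 = 2) = -1 (attained at k = 0)
  C[2][0] = min over k of (A[2][0] + B[0][0] = 6 + -4 = 2, A[2][1] + B[1][0] = 1 + -1 = 0, A[2][2] + B[2][0] = -5 + 1 = -4) = -4 (attained at k = 2)
  C[2][1] = min over k of (A[2][0] + B[0][1] = 6 + -3 = 3, A[2][1] + B[1][1] = 1 + -3 = -2, A[2][2] + B[2][1] = -5 + 3 = -2) = -2 (attained at k = 1)
  C[2][2] = min over k of (A[2][0] + B[0][2] = 6 + 3 = 9, A[2][1] + B[1][2] = 1 + 9 = 10, A[2][2] + B[2][2] = -5 + 5 = 0) = 0 (attained at k = 2)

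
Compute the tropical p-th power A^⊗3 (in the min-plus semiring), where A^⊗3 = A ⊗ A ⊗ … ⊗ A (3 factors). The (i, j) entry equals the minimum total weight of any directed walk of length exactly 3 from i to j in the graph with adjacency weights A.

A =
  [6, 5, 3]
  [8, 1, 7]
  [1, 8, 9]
A^⊗3 =
  [10, 7, 7]
  [9, 3, 9]
  [5, 7, 10]

Each entry (A^⊗3)_ij equals the minimum over all length-3 walks i = v_0 → v_1 → … → v_3 = j of Σ_t A[v_t][v_{t+1}]. For example, for (i, j) = (0, 2) we minimise over 9 possible intermediate vertex sequences; the minimum is 7, attained along the walk 0 → 2 → 0 → 2.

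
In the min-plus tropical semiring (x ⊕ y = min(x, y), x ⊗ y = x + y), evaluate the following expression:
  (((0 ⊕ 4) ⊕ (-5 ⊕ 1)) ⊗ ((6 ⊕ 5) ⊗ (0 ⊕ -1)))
(((0 ⊕ 4) ⊕ (-5 ⊕ 1)) ⊗ ((6 ⊕ 5) ⊗ (0 ⊕ -1))) = -1

Expand innermost to outermost. Recall ⊕ takes the minimum of its arguments and ⊗ takes their sum. Working out the expression (((0 ⊕ 4) ⊕ (-5 ⊕ 1)) ⊗ ((6 ⊕ 5) ⊗ (0 ⊕ -1))) gives -1.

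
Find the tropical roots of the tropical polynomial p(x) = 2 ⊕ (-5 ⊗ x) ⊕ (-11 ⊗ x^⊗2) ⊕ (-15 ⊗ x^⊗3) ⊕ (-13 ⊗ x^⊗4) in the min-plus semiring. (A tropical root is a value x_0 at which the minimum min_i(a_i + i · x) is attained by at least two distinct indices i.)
Roots: {-2, 4, 6, 7}

Each tropical root is a break point of the lower envelope of the lines y = a_i + i · x (there are 5 lines, with slopes 0, 1, ..., 4). Only the lines that attain the minimum somewhere contribute to roots; other lines are dominated. Here the surviving (envelope) indices are i = 4, i = 3, i = 2, i = 1, i = 0.
Intersections between consecutive envelope lines give the roots: for adjacent envelope indices i < j the intersection is x = (a_i − a_j) / (j − i). Reading off the sorted break points: {-2, 4, 6, 7}.
Verification: at each break x_0, at least two indices attain the minimum of min_i(a_i + i · x_0).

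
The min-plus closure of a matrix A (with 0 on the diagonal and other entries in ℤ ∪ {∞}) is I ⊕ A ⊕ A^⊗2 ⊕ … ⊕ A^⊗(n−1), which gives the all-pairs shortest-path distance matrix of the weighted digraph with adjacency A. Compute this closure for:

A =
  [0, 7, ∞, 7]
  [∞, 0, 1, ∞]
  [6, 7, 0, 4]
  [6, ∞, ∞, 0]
Closure =
  [0, 7, 8, 7]
  [7, 0, 1, 5]
  [6, 7, 0, 4]
  [6, 13, 14, 0]

This is the Floyd-Warshall all-pairs shortest-path computation. For each intermediate vertex k = 0, 1, …, 3, update dist[i][j] ← min(dist[i][j], dist[i][k] + dist[k][j]). The final matrix gives, for each (i, j), the minimum total weight of any directed path from i to j (possibly empty when i = j).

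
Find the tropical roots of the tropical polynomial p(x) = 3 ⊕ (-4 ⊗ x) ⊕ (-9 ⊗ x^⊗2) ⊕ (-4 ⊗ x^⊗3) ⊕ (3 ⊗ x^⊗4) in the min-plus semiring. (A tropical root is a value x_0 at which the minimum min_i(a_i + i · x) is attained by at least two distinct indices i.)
Roots: {-7, -5, 5, 7}

Each tropical root is a break point of the lower envelope of the lines y = a_i + i · x (there are 5 lines, with slopes 0, 1, ..., 4). Only the lines that attain the minimum somewhere contribute to roots; other lines are dominated. Here the surviving (envelope) indices are i = 4, i = 3, i = 2, i = 1, i = 0.
Intersections between consecutive envelope lines give the roots: for adjacent envelope indices i < j the intersection is x = (a_i − a_j) / (j − i). Reading off the sorted break points: {-7, -5, 5, 7}.
Verification: at each break x_0, at least two indices attain the minimum of min_i(a_i + i · x_0).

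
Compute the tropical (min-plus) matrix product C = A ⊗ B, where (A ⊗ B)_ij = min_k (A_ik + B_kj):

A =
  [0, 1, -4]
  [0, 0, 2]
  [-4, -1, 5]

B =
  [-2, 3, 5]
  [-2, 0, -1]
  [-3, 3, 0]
A ⊗ B =
  [-7, -1, -4]
  [-2, 0, -1]
  [-6, -1, -2]

Apply the min-plus product entry-by-entry:
  C[0][0] = min over k of (A[0][0] + B[0][0] = 0 + -2 = -2, A[0][1] + B[1][0] = 1 + -2 = -1, A[0][2] + B[2][0] = -4 + -3 = -7) = -7 (attained at k = 2)
  C[0][1] = min over k of (A[0][0] + B[0][1] = 0 + 3 = 3, A[0][1] + B[1][1] = 1 + 0 = 1, A[0][2] + B[2][1] = -4 + 3 = -1) = -1 (attained at k = 2)
  C[0][2] = min over k of (A[0][0] + B[0][2] = 0 + 5 = 5, A[0][1] + B[1][2] = 1 + -1 = 0, A[0][2] + B[2][2] = -4 + 0 = -4) = -4 (attained at k = 2)
  C[1][0] = min over k of (A[1][0] + B[0][0] = 0 + -2 = -2, A[1][1] + B[1][0] = 0 + -2 = -2, A[1][2] + B[2][0] = 2 + -3 = -1) = -2 (attained at k = 0)
  C[1][1] = min over k of (A[1][0] + B[0][1] = 0 + 3 = 3, A[1][1] + B[1][1] = 0 + 0 = 0, A[1][2] + B[2][1] = 2 + 3 = 5) = 0 (attained at k = 1)
  C[1][2] = min over k of (A[1][0] + B[0][2] = 0 + 5 = 5, A[1][1] + B[1][2] = 0 + -1 = -1, A[1][2] + B[2][2] = 2 + 0 = 2) = -1 (attained at k = 1)
  C[2][0] = min over k of (A[2][0] + B[0][0] = -4 + -2 = -6, A[2][1] + B[1][0] = -1 + -2 = -3, A[2][2] + B[2][0] = 5 + -3 = 2) = -6 (attained at k = 0)
  C[2][1] = min over k of (A[2][0] + B[0][1] = -4 + 3 = -1, A[2][1] + B[1][1] = -1 + 0 = -1, A[2][2] + B[2][1] = 5 + 3 = 8) = -1 (attained at k = 0)
  C[2][2] = min over k of (A[2][0] + B[0][2] = -4 + 5 = 1, A[2][1] + B[1][2] = -1 + -1 = -2, A[2][2] + B[2][2] = 5 + 0 = 5) = -2 (attained at k = 1)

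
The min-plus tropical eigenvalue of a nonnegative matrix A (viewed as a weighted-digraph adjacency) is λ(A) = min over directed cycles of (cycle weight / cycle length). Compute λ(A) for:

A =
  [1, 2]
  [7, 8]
λ(A) = 1

Enumerate directed cycles and compute their means (weight / length). Sample:
  cycle 0 → 0: weight = 1, length = 1, mean = 1/1 ≈ 1.000
  cycle 1 → 1: weight = 8, length = 1, mean = 8/1 ≈ 8.000
  cycle 0 → 1 → 0: weight = 9, length = 2, mean = 9/2 ≈ 4.500
  cycle 1 → 0 → 1: weight = 9, length = 2, mean = 9/2 ≈ 4.500
Minimum mean = 1.000, attained e.g. along the cycle 0 → 0 with weight 1 and length 1. So λ(A) = 1/1 = 1.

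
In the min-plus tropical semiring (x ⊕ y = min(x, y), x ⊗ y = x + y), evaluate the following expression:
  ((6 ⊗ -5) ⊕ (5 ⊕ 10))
((6 ⊗ -5) ⊕ (5 ⊕ 10)) = 1

Expand innermost to outermost. Recall ⊕ takes the minimum of its arguments and ⊗ takes their sum. Working out the expression ((6 ⊗ -5) ⊕ (5 ⊕ 10)) gives 1.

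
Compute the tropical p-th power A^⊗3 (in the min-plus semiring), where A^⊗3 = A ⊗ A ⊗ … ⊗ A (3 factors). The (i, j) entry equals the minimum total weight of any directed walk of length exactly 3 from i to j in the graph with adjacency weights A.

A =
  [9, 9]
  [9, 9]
A^⊗3 =
  [27, 27]
  [27, 27]

Each entry (A^⊗3)_ij equals the minimum over all length-3 walks i = v_0 → v_1 → … → v_3 = j of Σ_t A[v_t][v_{t+1}]. For example, for (i, j) = (0, 1) we minimise over 4 possible intermediate vertex sequences; the minimum is 27, attained along the walk 0 → 0 → 0 → 1.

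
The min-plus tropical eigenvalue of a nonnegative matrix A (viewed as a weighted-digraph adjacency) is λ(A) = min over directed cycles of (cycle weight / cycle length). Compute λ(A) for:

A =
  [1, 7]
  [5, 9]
λ(A) = 1

Enumerate directed cycles and compute their means (weight / length). Sample:
  cycle 0 → 0: weight = 1, length = 1, mean = 1/1 ≈ 1.000
  cycle 1 → 1: weight = 9, length = 1, mean = 9/1 ≈ 9.000
  cycle 0 → 1 → 0: weight = 12, length = 2, mean = 12/2 ≈ 6.000
  cycle 1 → 0 → 1: weight = 12, length = 2, mean = 12/2 ≈ 6.000
Minimum mean = 1.000, attained e.g. along the cycle 0 → 0 with weight 1 and length 1. So λ(A) = 1/1 = 1.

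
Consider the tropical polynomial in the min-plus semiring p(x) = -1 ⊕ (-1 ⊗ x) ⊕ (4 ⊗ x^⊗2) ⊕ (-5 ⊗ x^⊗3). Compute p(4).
p(4) = -1

A tropical monomial a ⊗ x^⊗i evaluates to a + i · x. Evaluating each term at x = 4:
  Term 0 contributes -1 + 0 · 4 = -1
  Term 1 contributes -1 + 1 · 4 = 3
  Term 2 contributes 4 + 2 · 4 = 12
  Term 3 contributes -5 + 3 · 4 = 7
p(4) = ⊕ of these = min[-1, 3, 12, 7] = -1.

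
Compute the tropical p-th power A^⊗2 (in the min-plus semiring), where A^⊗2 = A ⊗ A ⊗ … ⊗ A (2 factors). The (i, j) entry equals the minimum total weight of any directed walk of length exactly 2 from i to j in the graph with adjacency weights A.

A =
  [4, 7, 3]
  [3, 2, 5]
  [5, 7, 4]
A^⊗2 =
  [8, 9, 7]
  [5, 4, 6]
  [9, 9, 8]

Each entry (A^⊗2)_ij equals the minimum over all length-2 walks i = v_0 → v_1 → … → v_2 = j of Σ_t A[v_t][v_{t+1}]. For example, for (i, j) = (0, 2) we minimise over 3 possible intermediate vertex sequences; the minimum is 7, attained along the walk 0 → 0 → 2.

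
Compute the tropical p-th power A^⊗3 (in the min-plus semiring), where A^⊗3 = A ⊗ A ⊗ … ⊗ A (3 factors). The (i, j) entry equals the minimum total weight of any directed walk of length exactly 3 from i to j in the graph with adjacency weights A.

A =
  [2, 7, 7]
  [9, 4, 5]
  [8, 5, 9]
A^⊗3 =
  [6, 11, 11]
  [13, 12, 13]
  [12, 13, 14]

Each entry (A^⊗3)_ij equals the minimum over all length-3 walks i = v_0 → v_1 → … → v_3 = j of Σ_t A[v_t][v_{t+1}]. For example, for (i, j) = (0, 2) we minimise over 9 possible intermediate vertex sequences; the minimum is 11, attained along the walk 0 → 0 → 0 → 2.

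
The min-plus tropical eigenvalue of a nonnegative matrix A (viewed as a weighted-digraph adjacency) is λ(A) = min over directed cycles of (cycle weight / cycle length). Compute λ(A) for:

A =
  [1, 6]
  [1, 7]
λ(A) = 1

Enumerate directed cycles and compute their means (weight / length). Sample:
  cycle 0 → 0: weight = 1, length = 1, mean = 1/1 ≈ 1.000
  cycle 1 → 1: weight = 7, length = 1, mean = 7/1 ≈ 7.000
  cycle 0 → 1 → 0: weight = 7, length = 2, mean = 7/2 ≈ 3.500
  cycle 1 → 0 → 1: weight = 7, length = 2, mean = 7/2 ≈ 3.500
Minimum mean = 1.000, attained e.g. along the cycle 0 → 0 with weight 1 and length 1. So λ(A) = 1/1 = 1.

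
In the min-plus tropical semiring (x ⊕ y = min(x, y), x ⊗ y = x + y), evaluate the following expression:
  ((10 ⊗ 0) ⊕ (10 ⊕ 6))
((10 ⊗ 0) ⊕ (10 ⊕ 6)) = 6

Expand innermost to outermost. Recall ⊕ takes the minimum of its arguments and ⊗ takes their sum. Working out the expression ((10 ⊗ 0) ⊕ (10 ⊕ 6)) gives 6.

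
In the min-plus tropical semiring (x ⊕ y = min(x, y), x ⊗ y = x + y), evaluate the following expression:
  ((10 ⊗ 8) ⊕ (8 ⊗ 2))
((10 ⊗ 8) ⊕ (8 ⊗ 2)) = 10

Expand innermost to outermost. Recall ⊕ takes the minimum of its arguments and ⊗ takes their sum. Working out the expression ((10 ⊗ 8) ⊕ (8 ⊗ 2)) gives 10.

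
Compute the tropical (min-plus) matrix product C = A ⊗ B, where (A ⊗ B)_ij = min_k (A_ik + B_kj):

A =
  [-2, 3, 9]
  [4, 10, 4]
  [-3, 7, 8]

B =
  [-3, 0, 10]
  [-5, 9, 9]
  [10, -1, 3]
A ⊗ B =
  [-5, -2, 8]
  [1, 3, 7]
  [-6, -3, 7]

Apply the min-plus product entry-by-entry:
  C[0][0] = min over k of (A[0][0] + B[0][0] = -2 + -3 = -5, A[0][1] + B[1][0] = 3 + -5 = -2, A[0][2] + B[2][0] = 9 + 10 = 19) = -5 (attained at k = 0)
  C[0][1] = min over k of (A[0][0] + B[0][1] = -2 + 0 = -2, A[0][1] + B[1][1] = 3 + 9 = 12, A[0][2] + B[2][1] = 9 + -1 = 8) = -2 (attained at k = 0)
  C[0][2] = min over k of (A[0][0] + B[0][2] = -2 + 10 = 8, A[0][1] + B[1][2] = 3 + 9 = 12, A[0][2] + B[2][2] = 9 + 3 = 12) = 8 (attained at k = 0)
  C[1][0] = min over k of (A[1][0] + B[0][0] = 4 + -3 = 1, A[1][1] + B[1][0] = 10 + -5 = 5, A[1][2] + B[2][0] = 4 + 10 = 14) = 1 (attained at k = 0)
  C[1][1] = min over k of (A[1][0] + B[0][1] = 4 + 0 = 4, A[1][1] + B[1][1] = 10 + 9 = 19, A[1][2] + B[2][1] = 4 + -1 = 3) = 3 (attained at k = 2)
  C[1][2] = min over k of (A[1][0] + B[0][2] = 4 + 10 = 14, A[1][1] + B[1][2] = 10 + 9 = 19, A[1][2] + B[2][2] = 4 + 3 = 7) = 7 (attained at k = 2)
  C[2][0] = min over k of (A[2][0] + B[0][0] = -3 + -3 = -6, A[2][1] + B[1][0] = 7 + -5 = 2, A[2][2] + B[2][0] = 8 + 10 = 18) = -6 (attained at k = 0)
  C[2][1] = min over k of (A[2][0] + B[0][1] = -3 + 0 = -3, A[2][1] + B[1][1] = 7 + 9 = 16, A[2][2] + B[2][1] = 8 + -1 = 7) = -3 (attained at k = 0)
  C[2][2] = min over k of (A[2][0] + B[0][2] = -3 + 10 = 7, A[2][1] + B[1][2] = 7 + 9 = 16, A[2][2] + B[2][2] = 8 + 3 = 11) = 7 (attained at k = 0)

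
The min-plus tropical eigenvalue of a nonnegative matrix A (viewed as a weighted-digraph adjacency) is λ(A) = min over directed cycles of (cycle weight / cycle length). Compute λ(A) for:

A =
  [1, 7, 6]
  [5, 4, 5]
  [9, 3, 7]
λ(A) = 1

Enumerate directed cycles and compute their means (weight / length). Sample:
  cycle 0 → 0: weight = 1, length = 1, mean = 1/1 ≈ 1.000
  cycle 1 → 1: weight = 4, length = 1, mean = 4/1 ≈ 4.000
  cycle 2 → 2: weight = 7, length = 1, mean = 7/1 ≈ 7.000
  cycle 0 → 1 → 0: weight = 12, length = 2, mean = 12/2 ≈ 6.000
  cycle 0 → 2 → 0: weight = 15, length = 2, mean = 15/2 ≈ 7.500
  cycle 1 → 0 → 1: weight = 12, length = 2, mean = 12/2 ≈ 6.000
Minimum mean = 1.000, attained e.g. along the cycle 0 → 0 with weight 1 and length 1. So λ(A) = 1/1 = 1.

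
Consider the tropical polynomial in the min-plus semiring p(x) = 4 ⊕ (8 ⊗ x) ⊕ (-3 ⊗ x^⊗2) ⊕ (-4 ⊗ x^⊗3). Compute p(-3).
p(-3) = -13

A tropical monomial a ⊗ x^⊗i evaluates to a + i · x. Evaluating each term at x = -3:
  Term 0 contributes 4 + 0 · -3 = 4
  Term 1 contributes 8 + 1 · -3 = 5
  Term 2 contributes -3 + 2 · -3 = -9
  Term 3 contributes -4 + 3 · -3 = -13
p(-3) = ⊕ of these = min[4, 5, -9, -13] = -13.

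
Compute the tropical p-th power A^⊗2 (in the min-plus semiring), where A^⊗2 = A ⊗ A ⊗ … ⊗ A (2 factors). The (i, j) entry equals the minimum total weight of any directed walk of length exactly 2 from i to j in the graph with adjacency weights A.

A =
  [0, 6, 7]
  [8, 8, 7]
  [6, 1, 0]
A^⊗2 =
  [0, 6, 7]
  [8, 8, 7]
  [6, 1, 0]

Each entry (A^⊗2)_ij equals the minimum over all length-2 walks i = v_0 → v_1 → … → v_2 = j of Σ_t A[v_t][v_{t+1}]. For example, for (i, j) = (0, 2) we minimise over 3 possible intermediate vertex sequences; the minimum is 7, attained along the walk 0 → 0 → 2.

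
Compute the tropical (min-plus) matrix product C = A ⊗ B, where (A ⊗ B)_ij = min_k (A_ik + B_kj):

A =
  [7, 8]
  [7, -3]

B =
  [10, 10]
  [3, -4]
A ⊗ B =
  [11, 4]
  [0, -7]

Apply the min-plus product entry-by-entry:
  C[0][0] = min over k of (A[0][0] + B[0][0] = 7 + 10 = 17, A[0][1] + B[1][0] = 8 + 3 = 11) = 11 (attained at k = 1)
  C[0][1] = min over k of (A[0][0] + B[0][1] = 7 + 10 = 17, A[0][1] + B[1][1] = 8 + -4 = 4) = 4 (attained at k = 1)
  C[1][0] = min over k of (A[1][0] + B[0][0] = 7 + 10 = 17, A[1][1] + B[1][0] = -3 + 3 = 0) = 0 (attained at k = 1)
  C[1][1] = min over k of (A[1][0] + B[0][1] = 7 + 10 = 17, A[1][1] + B[1][1] = -3 + -4 = -7) = -7 (attained at k = 1)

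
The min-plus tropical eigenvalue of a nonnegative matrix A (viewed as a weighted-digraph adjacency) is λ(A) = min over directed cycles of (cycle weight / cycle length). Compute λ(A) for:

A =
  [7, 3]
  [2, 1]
λ(A) = 1

Enumerate directed cycles and compute their means (weight / length). Sample:
  cycle 0 → 0: weight = 7, length = 1, mean = 7/1 ≈ 7.000
  cycle 1 → 1: weight = 1, length = 1, mean = 1/1 ≈ 1.000
  cycle 0 → 1 → 0: weight = 5, length = 2, mean = 5/2 ≈ 2.500
  cycle 1 → 0 → 1: weight = 5, length = 2, mean = 5/2 ≈ 2.500
Minimum mean = 1.000, attained e.g. along the cycle 1 → 1 with weight 1 and length 1. So λ(A) = 1/1 = 1.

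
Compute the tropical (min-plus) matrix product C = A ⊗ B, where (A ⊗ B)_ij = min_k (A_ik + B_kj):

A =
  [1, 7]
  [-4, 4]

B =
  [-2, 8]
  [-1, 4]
A ⊗ B =
  [-1, 9]
  [-6, 4]

Apply the min-plus product entry-by-entry:
  C[0][0] = min over k of (A[0][0] + B[0][0] = 1 + -2 = -1, A[0][1] + B[1][0] = 7 + -1 = 6) = -1 (attained at k = 0)
  C[0][1] = min over k of (A[0][0] + B[0][1] = 1 + 8 = 9, A[0][1] + B[1][1] = 7 + 4 = 11) = 9 (attained at k = 0)
  C[1][0] = min over k of (A[1][0] + B[0][0] = -4 + -2 = -6, A[1][1] + B[1][0] = 4 + -1 = 3) = -6 (attained at k = 0)
  C[1][1] = min over k of (A[1][0] + B[0][1] = -4 + 8 = 4, A[1][1] + B[1][1] = 4 + 4 = 8) = 4 (attained at k = 0)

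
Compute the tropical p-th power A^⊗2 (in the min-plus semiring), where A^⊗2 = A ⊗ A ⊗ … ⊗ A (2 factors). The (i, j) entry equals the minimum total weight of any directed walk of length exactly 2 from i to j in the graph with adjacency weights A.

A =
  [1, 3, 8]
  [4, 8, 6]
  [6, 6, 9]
A^⊗2 =
  [2, 4, 9]
  [5, 7, 12]
  [7, 9, 12]

Each entry (A^⊗2)_ij equals the minimum over all length-2 walks i = v_0 → v_1 → … → v_2 = j of Σ_t A[v_t][v_{t+1}]. For example, for (i, j) = (0, 2) we minimise over 3 possible intermediate vertex sequences; the minimum is 9, attained along the walk 0 → 0 → 2.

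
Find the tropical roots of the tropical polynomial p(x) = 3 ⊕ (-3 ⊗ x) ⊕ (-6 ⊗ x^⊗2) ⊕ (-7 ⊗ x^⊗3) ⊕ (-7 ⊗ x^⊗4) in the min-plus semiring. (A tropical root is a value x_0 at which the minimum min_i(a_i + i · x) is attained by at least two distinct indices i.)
Roots: {0, 1, 3, 6}

Each tropical root is a break point of the lower envelope of the lines y = a_i + i · x (there are 5 lines, with slopes 0, 1, ..., 4). Only the lines that attain the minimum somewhere contribute to roots; other lines are dominated. Here the surviving (envelope) indices are i = 4, i = 3, i = 2, i = 1, i = 0.
Intersections between consecutive envelope lines give the roots: for adjacent envelope indices i < j the intersection is x = (a_i − a_j) / (j − i). Reading off the sorted break points: {0, 1, 3, 6}.
Verification: at each break x_0, at least two indices attain the minimum of min_i(a_i + i · x_0).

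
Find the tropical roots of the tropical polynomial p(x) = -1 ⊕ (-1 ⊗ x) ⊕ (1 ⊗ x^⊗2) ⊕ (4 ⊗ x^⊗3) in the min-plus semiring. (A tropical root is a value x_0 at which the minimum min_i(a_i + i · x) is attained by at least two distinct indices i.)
Roots: {-3, -2, 0}

Each tropical root is a break point of the lower envelope of the lines y = a_i + i · x (there are 4 lines, with slopes 0, 1, ..., 3). Only the lines that attain the minimum somewhere contribute to roots; other lines are dominated. Here the surviving (envelope) indices are i = 3, i = 2, i = 1, i = 0.
Intersections between consecutive envelope lines give the roots: for adjacent envelope indices i < j the intersection is x = (a_i − a_j) / (j − i). Reading off the sorted break points: {-3, -2, 0}.
Verification: at each break x_0, at least two indices attain the minimum of min_i(a_i + i · x_0).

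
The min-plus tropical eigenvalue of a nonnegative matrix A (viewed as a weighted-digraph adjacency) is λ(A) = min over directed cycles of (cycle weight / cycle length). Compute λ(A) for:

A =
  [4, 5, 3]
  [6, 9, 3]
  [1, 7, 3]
λ(A) = 2

Enumerate directed cycles and compute their means (weight / length). Sample:
  cycle 0 → 0: weight = 4, length = 1, mean = 4/1 ≈ 4.000
  cycle 1 → 1: weight = 9, length = 1, mean = 9/1 ≈ 9.000
  cycle 2 → 2: weight = 3, length = 1, mean = 3/1 ≈ 3.000
  cycle 0 → 1 → 0: weight = 11, length = 2, mean = 11/2 ≈ 5.500
  cycle 0 → 2 → 0: weight = 4, length = 2, mean = 4/2 ≈ 2.000
  cycle 1 → 0 → 1: weight = 11, length = 2, mean = 11/2 ≈ 5.500
Minimum mean = 2.000, attained e.g. along the cycle 0 → 2 → 0 with weight 4 and length 2. So λ(A) = 4/2 = 2.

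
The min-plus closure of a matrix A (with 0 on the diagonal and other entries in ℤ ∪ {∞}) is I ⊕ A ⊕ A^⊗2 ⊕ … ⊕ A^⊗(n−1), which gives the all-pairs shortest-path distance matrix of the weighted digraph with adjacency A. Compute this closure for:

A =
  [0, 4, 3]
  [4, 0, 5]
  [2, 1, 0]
Closure =
  [0, 4, 3]
  [4, 0, 5]
  [2, 1, 0]

This is the Floyd-Warshall all-pairs shortest-path computation. For each intermediate vertex k = 0, 1, …, 2, update dist[i][j] ← min(dist[i][j], dist[i][k] + dist[k][j]). The final matrix gives, for each (i, j), the minimum total weight of any directed path from i to j (possibly empty when i = j).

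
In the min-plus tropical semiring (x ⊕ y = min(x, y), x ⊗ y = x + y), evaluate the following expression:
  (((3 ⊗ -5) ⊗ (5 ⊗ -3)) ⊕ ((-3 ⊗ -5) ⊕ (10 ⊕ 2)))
(((3 ⊗ -5) ⊗ (5 ⊗ -3)) ⊕ ((-3 ⊗ -5) ⊕ (10 ⊕ 2))) = -8

Expand innermost to outermost. Recall ⊕ takes the minimum of its arguments and ⊗ takes their sum. Working out the expression (((3 ⊗ -5) ⊗ (5 ⊗ -3)) ⊕ ((-3 ⊗ -5) ⊕ (10 ⊕ 2))) gives -8.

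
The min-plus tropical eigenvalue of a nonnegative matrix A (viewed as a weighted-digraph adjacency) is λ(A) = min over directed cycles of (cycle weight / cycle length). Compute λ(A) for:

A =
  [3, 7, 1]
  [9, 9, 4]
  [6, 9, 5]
λ(A) = 3

Enumerate directed cycles and compute their means (weight / length). Sample:
  cycle 0 → 0: weight = 3, length = 1, mean = 3/1 ≈ 3.000
  cycle 1 → 1: weight = 9, length = 1, mean = 9/1 ≈ 9.000
  cycle 2 → 2: weight = 5, length = 1, mean = 5/1 ≈ 5.000
  cycle 0 → 1 → 0: weight = 16, length = 2, mean = 16/2 ≈ 8.000
  cycle 0 → 2 → 0: weight = 7, length = 2, mean = 7/2 ≈ 3.500
  cycle 1 → 0 → 1: weight = 16, length = 2, mean = 16/2 ≈ 8.000
Minimum mean = 3.000, attained e.g. along the cycle 0 → 0 with weight 3 and length 1. So λ(A) = 3/1 = 3.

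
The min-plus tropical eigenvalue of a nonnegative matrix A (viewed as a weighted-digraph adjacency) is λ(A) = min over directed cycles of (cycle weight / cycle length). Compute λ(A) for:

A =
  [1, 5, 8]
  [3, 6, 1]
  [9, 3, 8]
λ(A) = 1

Enumerate directed cycles and compute their means (weight / length). Sample:
  cycle 0 → 0: weight = 1, length = 1, mean = 1/1 ≈ 1.000
  cycle 1 → 1: weight = 6, length = 1, mean = 6/1 ≈ 6.000
  cycle 2 → 2: weight = 8, length = 1, mean = 8/1 ≈ 8.000
  cycle 0 → 1 → 0: weight = 8, length = 2, mean = 8/2 ≈ 4.000
  cycle 0 → 2 → 0: weight = 17, length = 2, mean = 17/2 ≈ 8.500
  cycle 1 → 0 → 1: weight = 8, length = 2, mean = 8/2 ≈ 4.000
Minimum mean = 1.000, attained e.g. along the cycle 0 → 0 with weight 1 and length 1. So λ(A) = 1/1 = 1.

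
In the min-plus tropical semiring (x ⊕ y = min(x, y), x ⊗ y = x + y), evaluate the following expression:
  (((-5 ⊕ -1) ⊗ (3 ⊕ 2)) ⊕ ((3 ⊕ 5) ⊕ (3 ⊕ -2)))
(((-5 ⊕ -1) ⊗ (3 ⊕ 2)) ⊕ ((3 ⊕ 5) ⊕ (3 ⊕ -2))) = -3

Expand innermost to outermost. Recall ⊕ takes the minimum of its arguments and ⊗ takes their sum. Working out the expression (((-5 ⊕ -1) ⊗ (3 ⊕ 2)) ⊕ ((3 ⊕ 5) ⊕ (3 ⊕ -2))) gives -3.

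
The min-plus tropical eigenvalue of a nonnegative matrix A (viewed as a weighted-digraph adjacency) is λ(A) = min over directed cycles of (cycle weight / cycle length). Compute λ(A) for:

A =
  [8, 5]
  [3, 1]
λ(A) = 1

Enumerate directed cycles and compute their means (weight / length). Sample:
  cycle 0 → 0: weight = 8, length = 1, mean = 8/1 ≈ 8.000
  cycle 1 → 1: weight = 1, length = 1, mean = 1/1 ≈ 1.000
  cycle 0 → 1 → 0: weight = 8, length = 2, mean = 8/2 ≈ 4.000
  cycle 1 → 0 → 1: weight = 8, length = 2, mean = 8/2 ≈ 4.000
Minimum mean = 1.000, attained e.g. along the cycle 1 → 1 with weight 1 and length 1. So λ(A) = 1/1 = 1.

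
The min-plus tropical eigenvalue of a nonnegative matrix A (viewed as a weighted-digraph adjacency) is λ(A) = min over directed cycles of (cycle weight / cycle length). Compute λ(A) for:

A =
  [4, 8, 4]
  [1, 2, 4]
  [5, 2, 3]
λ(A) = 2

Enumerate directed cycles and compute their means (weight / length). Sample:
  cycle 0 → 0: weight = 4, length = 1, mean = 4/1 ≈ 4.000
  cycle 1 → 1: weight = 2, length = 1, mean = 2/1 ≈ 2.000
  cycle 2 → 2: weight = 3, length = 1, mean = 3/1 ≈ 3.000
  cycle 0 → 1 → 0: weight = 9, length = 2, mean = 9/2 ≈ 4.500
  cycle 0 → 2 → 0: weight = 9, length = 2, mean = 9/2 ≈ 4.500
  cycle 1 → 0 → 1: weight = 9, length = 2, mean = 9/2 ≈ 4.500
Minimum mean = 2.000, attained e.g. along the cycle 1 → 1 with weight 2 and length 1. So λ(A) = 2/1 = 2.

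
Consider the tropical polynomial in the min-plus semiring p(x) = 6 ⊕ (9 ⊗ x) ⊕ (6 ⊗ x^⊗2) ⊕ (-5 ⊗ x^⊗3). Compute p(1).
p(1) = -2

A tropical monomial a ⊗ x^⊗i evaluates to a + i · x. Evaluating each term at x = 1:
  Term 0 contributes 6 + 0 · 1 = 6
  Term 1 contributes 9 + 1 · 1 = 10
  Term 2 contributes 6 + 2 · 1 = 8
  Term 3 contributes -5 + 3 · 1 = -2
p(1) = ⊕ of these = min[6, 10, 8, -2] = -2.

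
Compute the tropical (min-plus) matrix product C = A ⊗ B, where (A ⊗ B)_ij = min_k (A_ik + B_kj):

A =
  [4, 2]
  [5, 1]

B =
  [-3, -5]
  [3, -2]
A ⊗ B =
  [1, -1]
  [2, -1]

Apply the min-plus product entry-by-entry:
  C[0][0] = min over k of (A[0][0] + B[0][0] = 4 + -3 = 1, A[0][1] + B[1][0] = 2 + 3 = 5) = 1 (attained at k = 0)
  C[0][1] = min over k of (A[0][0] + B[0][1] = 4 + -5 = -1, A[0][1] + B[1][1] = 2 + -2 = 0) = -1 (attained at k = 0)
  C[1][0] = min over k of (A[1][0] + B[0][0] = 5 + -3 = 2, A[1][1] + B[1][0] = 1 + 3 = 4) = 2 (attained at k = 0)
  C[1][1] = min over k of (A[1][0] + B[0][1] = 5 + -5 = 0, A[1][1] + B[1][1] = 1 + -2 = -1) = -1 (attained at k = 1)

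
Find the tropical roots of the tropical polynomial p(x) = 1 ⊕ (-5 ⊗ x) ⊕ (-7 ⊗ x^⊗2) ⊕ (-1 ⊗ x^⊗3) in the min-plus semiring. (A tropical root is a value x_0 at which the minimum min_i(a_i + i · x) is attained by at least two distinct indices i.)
Roots: {-6, 2, 6}

Each tropical root is a break point of the lower envelope of the lines y = a_i + i · x (there are 4 lines, with slopes 0, 1, ..., 3). Only the lines that attain the minimum somewhere contribute to roots; other lines are dominated. Here the surviving (envelope) indices are i = 3, i = 2, i = 1, i = 0.
Intersections between consecutive envelope lines give the roots: for adjacent envelope indices i < j the intersection is x = (a_i − a_j) / (j − i). Reading off the sorted break points: {-6, 2, 6}.
Verification: at each break x_0, at least two indices attain the minimum of min_i(a_i + i · x_0).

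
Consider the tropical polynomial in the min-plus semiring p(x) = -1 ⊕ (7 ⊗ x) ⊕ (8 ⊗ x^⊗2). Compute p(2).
p(2) = -1

A tropical monomial a ⊗ x^⊗i evaluates to a + i · x. Evaluating each term at x = 2:
  Term 0 contributes -1 + 0 · 2 = -1
  Term 1 contributes 7 + 1 · 2 = 9
  Term 2 contributes 8 + 2 · 2 = 12
p(2) = ⊕ of these = min[-1, 9, 12] = -1.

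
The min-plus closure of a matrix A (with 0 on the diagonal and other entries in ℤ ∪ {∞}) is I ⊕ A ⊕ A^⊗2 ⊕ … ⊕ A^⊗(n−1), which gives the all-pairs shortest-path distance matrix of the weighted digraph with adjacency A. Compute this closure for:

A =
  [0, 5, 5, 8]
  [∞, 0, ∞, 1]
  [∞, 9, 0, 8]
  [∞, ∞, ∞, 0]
Closure =
  [0, 5, 5, 6]
  [∞, 0, ∞, 1]
  [∞, 9, 0, 8]
  [∞, ∞, ∞, 0]

This is the Floyd-Warshall all-pairs shortest-path computation. For each intermediate vertex k = 0, 1, …, 3, update dist[i][j] ← min(dist[i][j], dist[i][k] + dist[k][j]). The final matrix gives, for each (i, j), the minimum total weight of any directed path from i to j (possibly empty when i = j).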